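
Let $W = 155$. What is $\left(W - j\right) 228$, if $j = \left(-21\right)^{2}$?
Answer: $-65208$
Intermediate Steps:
$j = 441$
$\left(W - j\right) 228 = \left(155 - 441\right) 228 = \left(-286\right) 228 = -65208$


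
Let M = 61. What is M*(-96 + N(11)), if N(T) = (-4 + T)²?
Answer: -2867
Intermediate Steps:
M*(-96 + N(11)) = 61*(-96 + (-4 + 11)²) = 61*(-96 + 7²) = 61*(-96 + 49) = 61*(-47) = -2867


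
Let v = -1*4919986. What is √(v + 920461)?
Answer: 5*I*√159981 ≈ 1999.9*I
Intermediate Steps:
v = -4919986
√(v + 920461) = √(-4919986 + 920461) = √(-3999525) = 5*I*√159981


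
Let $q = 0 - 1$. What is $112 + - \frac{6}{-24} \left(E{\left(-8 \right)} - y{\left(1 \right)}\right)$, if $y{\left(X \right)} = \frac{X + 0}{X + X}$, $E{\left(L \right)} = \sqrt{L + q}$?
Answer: $\frac{895}{8} + \frac{3 i}{4} \approx 111.88 + 0.75 i$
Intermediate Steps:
$q = -1$
$E{\left(L \right)} = \sqrt{-1 + L}$ ($E{\left(L \right)} = \sqrt{L - 1} = \sqrt{-1 + L}$)
$y{\left(X \right)} = \frac{1}{2}$ ($y{\left(X \right)} = \frac{X}{2 X} = X \frac{1}{2 X} = \frac{1}{2}$)
$112 + - \frac{6}{-24} \left(E{\left(-8 \right)} - y{\left(1 \right)}\right) = 112 + - \frac{6}{-24} \left(\sqrt{-1 - 8} - \frac{1}{2}\right) = 112 + \left(-6\right) \left(- \frac{1}{24}\right) \left(\sqrt{-9} - \frac{1}{2}\right) = 112 + \frac{3 i - \frac{1}{2}}{4} = 112 + \frac{- \frac{1}{2} + 3 i}{4} = 112 - \left(\frac{1}{8} - \frac{3 i}{4}\right) = \frac{895}{8} + \frac{3 i}{4}$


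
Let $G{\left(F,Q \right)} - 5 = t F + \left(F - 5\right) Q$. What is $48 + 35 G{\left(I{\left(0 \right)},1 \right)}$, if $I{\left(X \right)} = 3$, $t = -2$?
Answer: $-57$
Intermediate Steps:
$G{\left(F,Q \right)} = 5 - 2 F + Q \left(-5 + F\right)$ ($G{\left(F,Q \right)} = 5 - \left(2 F - \left(F - 5\right) Q\right) = 5 - \left(2 F - \left(-5 + F\right) Q\right) = 5 - \left(2 F - Q \left(-5 + F\right)\right) = 5 - 2 F + Q \left(-5 + F\right)$)
$48 + 35 G{\left(I{\left(0 \right)},1 \right)} = 48 + 35 \left(5 - 5 - 6 + 3 \cdot 1\right) = 48 + 35 \left(5 - 5 - 6 + 3\right) = 48 + 35 \left(-3\right) = 48 - 105 = -57$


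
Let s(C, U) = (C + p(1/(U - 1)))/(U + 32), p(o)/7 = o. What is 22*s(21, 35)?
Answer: 7931/1139 ≈ 6.9631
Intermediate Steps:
p(o) = 7*o
s(C, U) = (C + 7/(-1 + U))/(32 + U) (s(C, U) = (C + 7/(U - 1))/(U + 32) = (C + 7/(-1 + U))/(32 + U))
22*s(21, 35) = 22*((7 + 21*(-1 + 35))/((-1 + 35)*(32 + 35))) = 22*((7 + 21*34)/(34*67)) = 22*((1/34)*(1/67)*(7 + 714)) = 22*((1/34)*(1/67)*721) = 22*(721/2278) = 7931/1139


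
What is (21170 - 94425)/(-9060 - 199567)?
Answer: 73255/208627 ≈ 0.35113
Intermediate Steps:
(21170 - 94425)/(-9060 - 199567) = -73255/(-208627) = -73255*(-1/208627) = 73255/208627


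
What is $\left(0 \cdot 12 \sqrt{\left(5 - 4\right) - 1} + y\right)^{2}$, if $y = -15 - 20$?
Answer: $1225$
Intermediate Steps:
$y = -35$ ($y = -15 - 20 = -35$)
$\left(0 \cdot 12 \sqrt{\left(5 - 4\right) - 1} + y\right)^{2} = \left(0 \cdot 12 \sqrt{\left(5 - 4\right) - 1} - 35\right)^{2} = \left(0 \sqrt{1 - 1} - 35\right)^{2} = \left(0 \sqrt{0} - 35\right)^{2} = \left(0 \cdot 0 - 35\right)^{2} = \left(0 - 35\right)^{2} = \left(-35\right)^{2} = 1225$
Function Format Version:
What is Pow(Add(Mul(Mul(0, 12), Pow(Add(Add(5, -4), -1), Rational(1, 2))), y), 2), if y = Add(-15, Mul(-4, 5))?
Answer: 1225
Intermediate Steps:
y = -35 (y = Add(-15, -20) = -35)
Pow(Add(Mul(Mul(0, 12), Pow(Add(Add(5, -4), -1), Rational(1, 2))), y), 2) = Pow(Add(Mul(Mul(0, 12), Pow(Add(Add(5, -4), -1), Rational(1, 2))), -35), 2) = Pow(Add(Mul(0, Pow(Add(1, -1), Rational(1, 2))), -35), 2) = Pow(Add(Mul(0, Pow(0, Rational(1, 2))), -35), 2) = Pow(Add(Mul(0, 0), -35), 2) = Pow(Add(0, -35), 2) = Pow(-35, 2) = 1225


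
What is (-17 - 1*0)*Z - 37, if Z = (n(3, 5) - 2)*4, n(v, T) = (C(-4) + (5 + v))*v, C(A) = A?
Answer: -717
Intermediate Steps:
n(v, T) = v*(1 + v) (n(v, T) = (-4 + (5 + v))*v = (1 + v)*v = v*(1 + v))
Z = 40 (Z = (3*(1 + 3) - 2)*4 = (3*4 - 2)*4 = (12 - 2)*4 = 10*4 = 40)
(-17 - 1*0)*Z - 37 = (-17 - 1*0)*40 - 37 = (-17 + 0)*40 - 37 = -17*40 - 37 = -680 - 37 = -717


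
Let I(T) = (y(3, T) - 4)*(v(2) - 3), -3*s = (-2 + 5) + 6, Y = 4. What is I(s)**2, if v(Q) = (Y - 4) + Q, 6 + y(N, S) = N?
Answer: 49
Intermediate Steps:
y(N, S) = -6 + N
s = -3 (s = -((-2 + 5) + 6)/3 = -(3 + 6)/3 = -1/3*9 = -3)
v(Q) = Q (v(Q) = (4 - 4) + Q = 0 + Q = Q)
I(T) = 7 (I(T) = ((-6 + 3) - 4)*(2 - 3) = (-3 - 4)*(-1) = -7*(-1) = 7)
I(s)**2 = 7**2 = 49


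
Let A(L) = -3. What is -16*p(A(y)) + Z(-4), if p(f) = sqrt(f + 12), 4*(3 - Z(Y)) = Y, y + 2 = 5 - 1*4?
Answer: -44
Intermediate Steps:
y = -1 (y = -2 + (5 - 1*4) = -2 + (5 - 4) = -2 + 1 = -1)
Z(Y) = 3 - Y/4
p(f) = sqrt(12 + f)
-16*p(A(y)) + Z(-4) = -16*sqrt(12 - 3) + (3 - 1/4*(-4)) = -16*sqrt(9) + (3 + 1) = -16*3 + 4 = -48 + 4 = -44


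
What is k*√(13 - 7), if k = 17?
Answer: 17*√6 ≈ 41.641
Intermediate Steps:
k*√(13 - 7) = 17*√(13 - 7) = 17*√6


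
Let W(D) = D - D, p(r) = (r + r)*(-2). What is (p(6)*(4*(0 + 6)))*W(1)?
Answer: 0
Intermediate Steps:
p(r) = -4*r (p(r) = (2*r)*(-2) = -4*r)
W(D) = 0
(p(6)*(4*(0 + 6)))*W(1) = ((-4*6)*(4*(0 + 6)))*0 = -96*6*0 = -24*24*0 = -576*0 = 0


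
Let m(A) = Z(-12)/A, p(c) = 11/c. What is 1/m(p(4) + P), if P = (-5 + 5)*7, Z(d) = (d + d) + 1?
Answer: -11/92 ≈ -0.11957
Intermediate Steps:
Z(d) = 1 + 2*d (Z(d) = 2*d + 1 = 1 + 2*d)
P = 0 (P = 0*7 = 0)
m(A) = -23/A (m(A) = (1 + 2*(-12))/A = (1 - 24)/A = -23/A)
1/m(p(4) + P) = 1/(-23/(11/4 + 0)) = 1/(-23/11/4) = 1/(-23*4/11) = 1/(-92/11) = -11/92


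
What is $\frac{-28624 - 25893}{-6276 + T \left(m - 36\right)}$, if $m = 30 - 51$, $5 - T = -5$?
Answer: $\frac{54517}{6846} \approx 7.9633$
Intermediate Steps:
$T = 10$ ($T = 5 - -5 = 5 + 5 = 10$)
$m = -21$
$\frac{-28624 - 25893}{-6276 + T \left(m - 36\right)} = \frac{-28624 - 25893}{-6276 + 10 \left(-21 - 36\right)} = \frac{-28624 - 25893}{-6276 + 10 \left(-57\right)} = - \frac{54517}{-6276 - 570} = - \frac{54517}{-6846} = \left(-54517\right) \left(- \frac{1}{6846}\right) = \frac{54517}{6846}$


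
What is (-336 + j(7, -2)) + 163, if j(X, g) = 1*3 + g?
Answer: -172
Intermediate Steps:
j(X, g) = 3 + g
(-336 + j(7, -2)) + 163 = (-336 + (3 - 2)) + 163 = (-336 + 1) + 163 = -335 + 163 = -172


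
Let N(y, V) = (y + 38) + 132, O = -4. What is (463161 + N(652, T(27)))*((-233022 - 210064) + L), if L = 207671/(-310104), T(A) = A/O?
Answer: -21250877435744515/103368 ≈ -2.0558e+11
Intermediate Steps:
T(A) = -A/4 (T(A) = A/(-4) = A*(-¼) = -A/4)
N(y, V) = 170 + y (N(y, V) = (38 + y) + 132 = 170 + y)
L = -207671/310104 (L = 207671*(-1/310104) = -207671/310104 ≈ -0.66968)
(463161 + N(652, T(27)))*((-233022 - 210064) + L) = (463161 + (170 + 652))*((-233022 - 210064) - 207671/310104) = (463161 + 822)*(-443086 - 207671/310104) = 463983*(-137402948615/310104) = -21250877435744515/103368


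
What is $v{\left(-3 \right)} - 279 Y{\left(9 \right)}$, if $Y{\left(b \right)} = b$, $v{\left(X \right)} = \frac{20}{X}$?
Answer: $- \frac{7553}{3} \approx -2517.7$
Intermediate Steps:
$v{\left(-3 \right)} - 279 Y{\left(9 \right)} = \frac{20}{-3} - 2511 = 20 \left(- \frac{1}{3}\right) - 2511 = - \frac{20}{3} - 2511 = - \frac{7553}{3}$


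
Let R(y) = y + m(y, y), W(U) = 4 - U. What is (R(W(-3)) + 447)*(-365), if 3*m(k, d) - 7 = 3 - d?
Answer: -166075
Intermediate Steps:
m(k, d) = 10/3 - d/3 (m(k, d) = 7/3 + (3 - d)/3 = 7/3 + (1 - d/3) = 10/3 - d/3)
R(y) = 10/3 + 2*y/3 (R(y) = y + (10/3 - y/3) = 10/3 + 2*y/3)
(R(W(-3)) + 447)*(-365) = ((10/3 + 2*(4 - 1*(-3))/3) + 447)*(-365) = ((10/3 + 2*(4 + 3)/3) + 447)*(-365) = ((10/3 + (⅔)*7) + 447)*(-365) = ((10/3 + 14/3) + 447)*(-365) = (8 + 447)*(-365) = 455*(-365) = -166075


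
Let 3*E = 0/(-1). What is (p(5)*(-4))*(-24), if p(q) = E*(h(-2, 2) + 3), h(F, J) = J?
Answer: 0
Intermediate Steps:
E = 0 (E = (0/(-1))/3 = (0*(-1))/3 = (⅓)*0 = 0)
p(q) = 0 (p(q) = 0*(2 + 3) = 0*5 = 0)
(p(5)*(-4))*(-24) = (0*(-4))*(-24) = 0*(-24) = 0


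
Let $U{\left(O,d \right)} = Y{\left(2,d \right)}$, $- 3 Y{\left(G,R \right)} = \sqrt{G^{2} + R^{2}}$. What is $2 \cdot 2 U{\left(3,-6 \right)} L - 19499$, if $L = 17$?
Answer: $-19499 - \frac{136 \sqrt{10}}{3} \approx -19642.0$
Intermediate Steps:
$Y{\left(G,R \right)} = - \frac{\sqrt{G^{2} + R^{2}}}{3}$
$U{\left(O,d \right)} = - \frac{\sqrt{4 + d^{2}}}{3}$ ($U{\left(O,d \right)} = - \frac{\sqrt{2^{2} + d^{2}}}{3} = - \frac{\sqrt{4 + d^{2}}}{3}$)
$2 \cdot 2 U{\left(3,-6 \right)} L - 19499 = 2 \cdot 2 \left(- \frac{\sqrt{4 + \left(-6\right)^{2}}}{3}\right) 17 - 19499 = 4 \left(- \frac{\sqrt{4 + 36}}{3}\right) 17 - 19499 = 4 \left(- \frac{\sqrt{40}}{3}\right) 17 - 19499 = 4 \left(- \frac{2 \sqrt{10}}{3}\right) 17 - 19499 = - \frac{8 \sqrt{10}}{3} \cdot 17 - 19499 = - \frac{136 \sqrt{10}}{3} - 19499 = -19499 - \frac{136 \sqrt{10}}{3}$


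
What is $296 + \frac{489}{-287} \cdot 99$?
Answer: $\frac{36541}{287} \approx 127.32$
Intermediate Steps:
$296 + \frac{489}{-287} \cdot 99 = 296 + 489 \left(- \frac{1}{287}\right) 99 = 296 - \frac{48411}{287} = \frac{36541}{287}$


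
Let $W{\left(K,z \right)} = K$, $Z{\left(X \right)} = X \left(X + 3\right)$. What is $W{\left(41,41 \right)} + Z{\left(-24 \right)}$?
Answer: $545$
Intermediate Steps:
$Z{\left(X \right)} = X \left(3 + X\right)$
$W{\left(41,41 \right)} + Z{\left(-24 \right)} = 41 - 24 \left(3 - 24\right) = 41 - -504 = 41 + 504 = 545$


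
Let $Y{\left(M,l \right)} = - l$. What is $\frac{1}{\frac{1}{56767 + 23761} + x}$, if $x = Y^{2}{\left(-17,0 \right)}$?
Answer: $80528$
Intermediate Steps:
$x = 0$ ($x = \left(\left(-1\right) 0\right)^{2} = 0^{2} = 0$)
$\frac{1}{\frac{1}{56767 + 23761} + x} = \frac{1}{\frac{1}{56767 + 23761} + 0} = \frac{1}{\frac{1}{80528} + 0} = \frac{1}{\frac{1}{80528}} = 80528$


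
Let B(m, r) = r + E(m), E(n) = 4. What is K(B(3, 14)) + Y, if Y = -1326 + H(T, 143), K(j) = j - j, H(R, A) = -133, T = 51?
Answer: -1459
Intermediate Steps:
B(m, r) = 4 + r (B(m, r) = r + 4 = 4 + r)
K(j) = 0
Y = -1459 (Y = -1326 - 133 = -1459)
K(B(3, 14)) + Y = 0 - 1459 = -1459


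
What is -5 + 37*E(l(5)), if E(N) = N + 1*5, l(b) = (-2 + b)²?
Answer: 513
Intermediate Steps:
E(N) = 5 + N (E(N) = N + 5 = 5 + N)
-5 + 37*E(l(5)) = -5 + 37*(5 + (-2 + 5)²) = -5 + 37*(5 + 3²) = -5 + 37*(5 + 9) = -5 + 37*14 = -5 + 518 = 513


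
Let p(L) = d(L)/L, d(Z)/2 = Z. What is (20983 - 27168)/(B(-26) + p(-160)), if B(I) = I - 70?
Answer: 6185/94 ≈ 65.798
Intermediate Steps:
d(Z) = 2*Z
B(I) = -70 + I
p(L) = 2 (p(L) = (2*L)/L = 2)
(20983 - 27168)/(B(-26) + p(-160)) = (20983 - 27168)/((-70 - 26) + 2) = -6185/(-96 + 2) = -6185/(-94) = -6185*(-1/94) = 6185/94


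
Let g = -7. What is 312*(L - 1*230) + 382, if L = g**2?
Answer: -56090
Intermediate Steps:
L = 49 (L = (-7)**2 = 49)
312*(L - 1*230) + 382 = 312*(49 - 1*230) + 382 = 312*(49 - 230) + 382 = 312*(-181) + 382 = -56472 + 382 = -56090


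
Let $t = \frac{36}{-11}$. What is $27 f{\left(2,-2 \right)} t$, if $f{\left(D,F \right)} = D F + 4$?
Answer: $0$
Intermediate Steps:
$f{\left(D,F \right)} = 4 + D F$
$t = - \frac{36}{11}$ ($t = 36 \left(- \frac{1}{11}\right) = - \frac{36}{11} \approx -3.2727$)
$27 f{\left(2,-2 \right)} t = 27 \left(4 + 2 \left(-2\right)\right) \left(- \frac{36}{11}\right) = 27 \left(4 - 4\right) \left(- \frac{36}{11}\right) = 27 \cdot 0 \left(- \frac{36}{11}\right) = 0 \left(- \frac{36}{11}\right) = 0$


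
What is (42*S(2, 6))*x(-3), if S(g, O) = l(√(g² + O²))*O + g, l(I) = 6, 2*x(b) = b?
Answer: -2394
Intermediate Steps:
x(b) = b/2
S(g, O) = g + 6*O (S(g, O) = 6*O + g = g + 6*O)
(42*S(2, 6))*x(-3) = (42*(2 + 6*6))*((½)*(-3)) = (42*(2 + 36))*(-3/2) = (42*38)*(-3/2) = 1596*(-3/2) = -2394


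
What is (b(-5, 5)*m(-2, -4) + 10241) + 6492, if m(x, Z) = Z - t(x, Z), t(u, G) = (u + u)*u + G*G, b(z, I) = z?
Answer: 16873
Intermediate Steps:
t(u, G) = G² + 2*u² (t(u, G) = (2*u)*u + G² = 2*u² + G² = G² + 2*u²)
m(x, Z) = Z - Z² - 2*x² (m(x, Z) = Z - (Z² + 2*x²) = Z + (-Z² - 2*x²) = Z - Z² - 2*x²)
(b(-5, 5)*m(-2, -4) + 10241) + 6492 = (-5*(-4 - 1*(-4)² - 2*(-2)²) + 10241) + 6492 = (-5*(-4 - 1*16 - 2*4) + 10241) + 6492 = (-5*(-4 - 16 - 8) + 10241) + 6492 = (-5*(-28) + 10241) + 6492 = (140 + 10241) + 6492 = 10381 + 6492 = 16873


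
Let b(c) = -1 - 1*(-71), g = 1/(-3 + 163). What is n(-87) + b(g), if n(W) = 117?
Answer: 187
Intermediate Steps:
g = 1/160 ≈ 0.0062500
b(c) = 70 (b(c) = -1 + 71 = 70)
n(-87) + b(g) = 117 + 70 = 187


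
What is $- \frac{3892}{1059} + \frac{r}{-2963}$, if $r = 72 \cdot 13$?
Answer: $- \frac{12523220}{3137817} \approx -3.9911$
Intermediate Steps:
$r = 936$
$- \frac{3892}{1059} + \frac{r}{-2963} = - \frac{3892}{1059} + \frac{936}{-2963} = \left(-3892\right) \frac{1}{1059} + 936 \left(- \frac{1}{2963}\right) = - \frac{3892}{1059} - \frac{936}{2963} = - \frac{12523220}{3137817}$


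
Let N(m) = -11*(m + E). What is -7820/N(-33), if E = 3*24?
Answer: 7820/429 ≈ 18.228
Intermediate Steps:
E = 72
N(m) = -792 - 11*m (N(m) = -11*(m + 72) = -11*(72 + m) = -792 - 11*m)
-7820/N(-33) = -7820/(-792 - 11*(-33)) = -7820/(-792 + 363) = -7820/(-429) = -7820*(-1/429) = 7820/429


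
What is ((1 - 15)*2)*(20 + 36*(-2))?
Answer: 1456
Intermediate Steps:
((1 - 15)*2)*(20 + 36*(-2)) = (-14*2)*(20 - 72) = -28*(-52) = 1456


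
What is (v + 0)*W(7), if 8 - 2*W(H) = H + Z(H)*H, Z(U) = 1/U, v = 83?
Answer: 0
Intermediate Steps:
W(H) = 7/2 - H/2 (W(H) = 4 - (H + H/H)/2 = 4 - (H + 1)/2 = 4 - (1 + H)/2 = 4 + (-½ - H/2) = 7/2 - H/2)
(v + 0)*W(7) = (83 + 0)*(7/2 - ½*7) = 83*(7/2 - 7/2) = 83*0 = 0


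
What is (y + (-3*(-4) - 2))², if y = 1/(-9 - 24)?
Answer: 108241/1089 ≈ 99.395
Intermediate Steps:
y = -1/33 (y = 1/(-33) = -1/33 ≈ -0.030303)
(y + (-3*(-4) - 2))² = (-1/33 + (-3*(-4) - 2))² = (-1/33 + (12 - 2))² = (-1/33 + 10)² = (329/33)² = 108241/1089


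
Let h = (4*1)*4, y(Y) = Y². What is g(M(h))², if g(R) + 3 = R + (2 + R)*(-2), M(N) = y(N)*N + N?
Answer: 16966161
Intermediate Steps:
h = 16 (h = 4*4 = 16)
M(N) = N + N³ (M(N) = N²*N + N = N³ + N = N + N³)
g(R) = -7 - R (g(R) = -3 + (R + (2 + R)*(-2)) = -3 + (R + (-4 - 2*R)) = -3 + (-4 - R) = -7 - R)
g(M(h))² = (-7 - (16 + 16³))² = (-7 - (16 + 4096))² = (-7 - 1*4112)² = (-7 - 4112)² = (-4119)² = 16966161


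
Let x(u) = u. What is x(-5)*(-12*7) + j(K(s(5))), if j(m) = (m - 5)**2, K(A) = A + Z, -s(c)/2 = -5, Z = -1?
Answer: 436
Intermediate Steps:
s(c) = 10 (s(c) = -2*(-5) = 10)
K(A) = -1 + A (K(A) = A - 1 = -1 + A)
j(m) = (-5 + m)**2
x(-5)*(-12*7) + j(K(s(5))) = -(-60)*7 + (-5 + (-1 + 10))**2 = -5*(-84) + (-5 + 9)**2 = 420 + 4**2 = 420 + 16 = 436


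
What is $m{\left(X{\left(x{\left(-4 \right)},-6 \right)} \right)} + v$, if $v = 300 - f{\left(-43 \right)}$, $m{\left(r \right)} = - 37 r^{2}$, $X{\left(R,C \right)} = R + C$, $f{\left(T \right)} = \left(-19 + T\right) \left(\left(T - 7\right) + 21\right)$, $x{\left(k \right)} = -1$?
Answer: $-3311$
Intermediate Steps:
$f{\left(T \right)} = \left(-19 + T\right) \left(14 + T\right)$ ($f{\left(T \right)} = \left(-19 + T\right) \left(\left(-7 + T\right) + 21\right) = \left(-19 + T\right) \left(14 + T\right)$)
$X{\left(R,C \right)} = C + R$
$v = -1498$ ($v = 300 - \left(-266 + \left(-43\right)^{2} - -215\right) = 300 - \left(-266 + 1849 + 215\right) = 300 - 1798 = -1498$)
$m{\left(X{\left(x{\left(-4 \right)},-6 \right)} \right)} + v = - 37 \left(-6 - 1\right)^{2} - 1498 = - 37 \left(-7\right)^{2} - 1498 = \left(-37\right) 49 - 1498 = -1813 - 1498 = -3311$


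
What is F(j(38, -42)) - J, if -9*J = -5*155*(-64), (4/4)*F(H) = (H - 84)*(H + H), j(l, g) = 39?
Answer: 18010/9 ≈ 2001.1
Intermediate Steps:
F(H) = 2*H*(-84 + H) (F(H) = (H - 84)*(H + H) = (-84 + H)*(2*H) = 2*H*(-84 + H))
J = -49600/9 (J = -(-5*155)*(-64)/9 = -(-775)*(-64)/9 = -1/9*49600 = -49600/9 ≈ -5511.1)
F(j(38, -42)) - J = 2*39*(-84 + 39) - 1*(-49600/9) = 2*39*(-45) + 49600/9 = -3510 + 49600/9 = 18010/9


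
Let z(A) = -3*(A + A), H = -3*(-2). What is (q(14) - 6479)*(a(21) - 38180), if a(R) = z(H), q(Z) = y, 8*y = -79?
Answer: 247978847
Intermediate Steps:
y = -79/8 (y = (⅛)*(-79) = -79/8 ≈ -9.8750)
H = 6
z(A) = -6*A
q(Z) = -79/8
a(R) = -36 (a(R) = -6*6 = -36)
(q(14) - 6479)*(a(21) - 38180) = (-79/8 - 6479)*(-36 - 38180) = -51911/8*(-38216) = 247978847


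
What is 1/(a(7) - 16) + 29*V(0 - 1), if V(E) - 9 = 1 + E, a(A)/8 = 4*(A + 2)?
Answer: 70993/272 ≈ 261.00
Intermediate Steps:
a(A) = 64 + 32*A (a(A) = 8*(4*(A + 2)) = 8*(4*(2 + A)) = 8*(8 + 4*A) = 64 + 32*A)
V(E) = 10 + E (V(E) = 9 + (1 + E) = 10 + E)
1/(a(7) - 16) + 29*V(0 - 1) = 1/((64 + 32*7) - 16) + 29*(10 + (0 - 1)) = 1/((64 + 224) - 16) + 29*(10 - 1) = 1/(288 - 16) + 29*9 = 1/272 + 261 = 70993/272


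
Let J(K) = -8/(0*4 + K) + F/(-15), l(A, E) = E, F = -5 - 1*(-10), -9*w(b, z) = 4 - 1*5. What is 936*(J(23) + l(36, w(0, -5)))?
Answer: -12272/23 ≈ -533.57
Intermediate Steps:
w(b, z) = ⅑ (w(b, z) = -(4 - 1*5)/9 = -(4 - 5)/9 = -⅑*(-1) = ⅑)
F = 5 (F = -5 + 10 = 5)
J(K) = -⅓ - 8/K (J(K) = -8/(0*4 + K) + 5/(-15) = -8/(0 + K) + 5*(-1/15) = -8/K - ⅓ = -⅓ - 8/K)
936*(J(23) + l(36, w(0, -5))) = 936*((⅓)*(-24 - 1*23)/23 + ⅑) = 936*((⅓)*(1/23)*(-24 - 23) + ⅑) = 936*((⅓)*(1/23)*(-47) + ⅑) = 936*(-47/69 + ⅑) = 936*(-118/207) = -12272/23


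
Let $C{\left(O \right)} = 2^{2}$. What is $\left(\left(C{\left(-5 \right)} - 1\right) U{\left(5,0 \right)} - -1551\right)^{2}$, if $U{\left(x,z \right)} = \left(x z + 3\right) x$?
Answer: $2547216$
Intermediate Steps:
$U{\left(x,z \right)} = x \left(3 + x z\right)$ ($U{\left(x,z \right)} = \left(3 + x z\right) x = x \left(3 + x z\right)$)
$C{\left(O \right)} = 4$
$\left(\left(C{\left(-5 \right)} - 1\right) U{\left(5,0 \right)} - -1551\right)^{2} = \left(\left(4 - 1\right) 5 \left(3 + 5 \cdot 0\right) - -1551\right)^{2} = \left(3 \cdot 5 \left(3 + 0\right) + 1551\right)^{2} = \left(3 \cdot 5 \cdot 3 + 1551\right)^{2} = \left(3 \cdot 15 + 1551\right)^{2} = \left(45 + 1551\right)^{2} = 1596^{2} = 2547216$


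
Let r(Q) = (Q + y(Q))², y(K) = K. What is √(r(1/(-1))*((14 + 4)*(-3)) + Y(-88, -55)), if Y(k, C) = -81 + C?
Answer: 4*I*√22 ≈ 18.762*I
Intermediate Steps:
r(Q) = 4*Q² (r(Q) = (Q + Q)² = (2*Q)² = 4*Q²)
√(r(1/(-1))*((14 + 4)*(-3)) + Y(-88, -55)) = √((4*(1/(-1))²)*((14 + 4)*(-3)) + (-81 - 55)) = √((4*(1*(-1))²)*(18*(-3)) - 136) = √((4*(-1)²)*(-54) - 136) = √((4*1)*(-54) - 136) = √(4*(-54) - 136) = √(-216 - 136) = √(-352) = 4*I*√22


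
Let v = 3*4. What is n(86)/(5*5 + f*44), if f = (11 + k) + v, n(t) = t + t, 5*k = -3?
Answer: 860/5053 ≈ 0.17020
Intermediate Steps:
k = -3/5 (k = (1/5)*(-3) = -3/5 ≈ -0.60000)
n(t) = 2*t
v = 12
f = 112/5 (f = (11 - 3/5) + 12 = 52/5 + 12 = 112/5 ≈ 22.400)
n(86)/(5*5 + f*44) = (2*86)/(5*5 + (112/5)*44) = 172/(25 + 4928/5) = 172/(5053/5) = 172*(5/5053) = 860/5053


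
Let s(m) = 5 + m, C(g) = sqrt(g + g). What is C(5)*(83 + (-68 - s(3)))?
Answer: 7*sqrt(10) ≈ 22.136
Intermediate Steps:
C(g) = sqrt(2)*sqrt(g) (C(g) = sqrt(2*g) = sqrt(2)*sqrt(g))
C(5)*(83 + (-68 - s(3))) = (sqrt(2)*sqrt(5))*(83 + (-68 - (5 + 3))) = sqrt(10)*(83 + (-68 - 1*8)) = sqrt(10)*(83 + (-68 - 8)) = sqrt(10)*(83 - 76) = sqrt(10)*7 = 7*sqrt(10)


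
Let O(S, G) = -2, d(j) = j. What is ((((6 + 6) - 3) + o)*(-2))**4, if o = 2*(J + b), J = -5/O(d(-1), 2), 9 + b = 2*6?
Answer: 2560000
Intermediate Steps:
b = 3 (b = -9 + 2*6 = -9 + 12 = 3)
J = 5/2 (J = -5/(-2) = -5*(-1/2) = 5/2 ≈ 2.5000)
o = 11 (o = 2*(5/2 + 3) = 2*(11/2) = 11)
((((6 + 6) - 3) + o)*(-2))**4 = ((((6 + 6) - 3) + 11)*(-2))**4 = (((12 - 3) + 11)*(-2))**4 = ((9 + 11)*(-2))**4 = (20*(-2))**4 = (-40)**4 = 2560000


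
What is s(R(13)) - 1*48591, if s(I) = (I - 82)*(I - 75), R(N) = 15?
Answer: -44571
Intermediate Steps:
s(I) = (-82 + I)*(-75 + I)
s(R(13)) - 1*48591 = (6150 + 15**2 - 157*15) - 1*48591 = (6150 + 225 - 2355) - 48591 = 4020 - 48591 = -44571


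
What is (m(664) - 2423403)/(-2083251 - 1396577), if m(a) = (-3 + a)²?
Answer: 993241/1739914 ≈ 0.57086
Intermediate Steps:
(m(664) - 2423403)/(-2083251 - 1396577) = ((-3 + 664)² - 2423403)/(-2083251 - 1396577) = (661² - 2423403)/(-3479828) = (436921 - 2423403)*(-1/3479828) = -1986482*(-1/3479828) = 993241/1739914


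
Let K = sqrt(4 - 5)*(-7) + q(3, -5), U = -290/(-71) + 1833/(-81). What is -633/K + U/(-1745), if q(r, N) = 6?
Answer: -2540382967/56867805 - 4431*I/85 ≈ -44.672 - 52.129*I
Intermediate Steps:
U = -35551/1917 (U = -290*(-1/71) + 1833*(-1/81) = 290/71 - 611/27 = -35551/1917 ≈ -18.545)
K = 6 - 7*I (K = sqrt(4 - 5)*(-7) + 6 = sqrt(-1)*(-7) + 6 = I*(-7) + 6 = -7*I + 6 = 6 - 7*I ≈ 6.0 - 7.0*I)
-633/K + U/(-1745) = -633*(6 + 7*I)/85 - 35551/1917/(-1745) = -633*(6 + 7*I)/85 - 35551/1917*(-1/1745) = -633*(6 + 7*I)/85 + 35551/3345165 = 35551/3345165 - 633*(6 + 7*I)/85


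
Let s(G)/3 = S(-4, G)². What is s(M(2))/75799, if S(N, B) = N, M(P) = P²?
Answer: 48/75799 ≈ 0.00063325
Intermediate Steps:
s(G) = 48 (s(G) = 3*(-4)² = 3*16 = 48)
s(M(2))/75799 = 48/75799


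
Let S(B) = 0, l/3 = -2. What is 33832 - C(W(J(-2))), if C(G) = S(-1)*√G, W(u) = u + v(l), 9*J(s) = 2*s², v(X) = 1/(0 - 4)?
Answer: 33832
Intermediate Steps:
l = -6 (l = 3*(-2) = -6)
v(X) = -¼ (v(X) = 1/(-4) = -¼)
J(s) = 2*s²/9 (J(s) = (2*s²)/9 = 2*s²/9)
W(u) = -¼ + u (W(u) = u - ¼ = -¼ + u)
C(G) = 0 (C(G) = 0*√G = 0)
33832 - C(W(J(-2))) = 33832 - 1*0 = 33832 + 0 = 33832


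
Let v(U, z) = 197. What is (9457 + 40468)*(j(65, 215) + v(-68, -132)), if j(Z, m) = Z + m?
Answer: 23814225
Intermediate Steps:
(9457 + 40468)*(j(65, 215) + v(-68, -132)) = (9457 + 40468)*((65 + 215) + 197) = 49925*(280 + 197) = 49925*477 = 23814225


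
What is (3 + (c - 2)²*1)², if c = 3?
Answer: 16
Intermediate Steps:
(3 + (c - 2)²*1)² = (3 + (3 - 2)²*1)² = (3 + 1²*1)² = (3 + 1*1)² = (3 + 1)² = 4² = 16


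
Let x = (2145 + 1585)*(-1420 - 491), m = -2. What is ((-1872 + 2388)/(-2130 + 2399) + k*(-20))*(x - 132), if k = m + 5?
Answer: 111370403088/269 ≈ 4.1402e+8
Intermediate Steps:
x = -7128030 (x = 3730*(-1911) = -7128030)
k = 3 (k = -2 + 5 = 3)
((-1872 + 2388)/(-2130 + 2399) + k*(-20))*(x - 132) = ((-1872 + 2388)/(-2130 + 2399) + 3*(-20))*(-7128030 - 132) = (516/269 - 60)*(-7128162) = -15624/269*(-7128162) = 111370403088/269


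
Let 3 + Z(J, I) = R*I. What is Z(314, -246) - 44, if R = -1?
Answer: 199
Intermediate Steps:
Z(J, I) = -3 - I
Z(314, -246) - 44 = (-3 - 1*(-246)) - 44 = (-3 + 246) - 44 = 243 - 44 = 199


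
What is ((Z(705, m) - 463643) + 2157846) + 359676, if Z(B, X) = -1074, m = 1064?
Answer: 2052805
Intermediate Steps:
((Z(705, m) - 463643) + 2157846) + 359676 = ((-1074 - 463643) + 2157846) + 359676 = (-464717 + 2157846) + 359676 = 1693129 + 359676 = 2052805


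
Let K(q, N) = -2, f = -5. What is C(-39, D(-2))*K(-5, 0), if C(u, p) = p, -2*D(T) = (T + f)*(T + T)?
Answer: 28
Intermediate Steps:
D(T) = -T*(-5 + T) (D(T) = -(T - 5)*(T + T)/2 = -(-5 + T)*2*T/2 = -T*(-5 + T))
C(-39, D(-2))*K(-5, 0) = -2*(5 - 1*(-2))*(-2) = -2*(5 + 2)*(-2) = -2*7*(-2) = -14*(-2) = 28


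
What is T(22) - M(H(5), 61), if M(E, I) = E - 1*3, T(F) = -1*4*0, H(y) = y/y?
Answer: 2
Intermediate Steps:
H(y) = 1
T(F) = 0 (T(F) = -4*0 = 0)
M(E, I) = -3 + E (M(E, I) = E - 3 = -3 + E)
T(22) - M(H(5), 61) = 0 - (-3 + 1) = 0 - 1*(-2) = 0 + 2 = 2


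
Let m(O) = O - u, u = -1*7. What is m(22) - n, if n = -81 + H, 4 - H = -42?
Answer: 64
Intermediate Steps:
H = 46 (H = 4 - 1*(-42) = 4 + 42 = 46)
u = -7
m(O) = 7 + O (m(O) = O - 1*(-7) = O + 7 = 7 + O)
n = -35 (n = -81 + 46 = -35)
m(22) - n = (7 + 22) - 1*(-35) = 29 + 35 = 64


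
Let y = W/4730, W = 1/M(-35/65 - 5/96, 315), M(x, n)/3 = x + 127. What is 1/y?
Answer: 373100035/208 ≈ 1.7938e+6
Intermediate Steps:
M(x, n) = 381 + 3*x (M(x, n) = 3*(x + 127) = 3*(127 + x) = 381 + 3*x)
W = 416/157759 (W = 1/(381 + 3*(-35/65 - 5/96)) = 1/(381 + 3*(-35*1/65 - 5*1/96)) = 1/(381 + 3*(-7/13 - 5/96)) = 1/(381 + 3*(-737/1248)) = 1/(381 - 737/416) = 1/(157759/416) = 416/157759 ≈ 0.0026369)
y = 208/373100035 (y = (416/157759)/4730 = (416/157759)*(1/4730) = 208/373100035 ≈ 5.5749e-7)
1/y = 1/(208/373100035) = 373100035/208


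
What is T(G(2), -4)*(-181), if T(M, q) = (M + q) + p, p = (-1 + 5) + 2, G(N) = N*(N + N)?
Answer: -1810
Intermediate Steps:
G(N) = 2*N² (G(N) = N*(2*N) = 2*N²)
p = 6 (p = 4 + 2 = 6)
T(M, q) = 6 + M + q (T(M, q) = (M + q) + 6 = 6 + M + q)
T(G(2), -4)*(-181) = (6 + 2*2² - 4)*(-181) = (6 + 2*4 - 4)*(-181) = (6 + 8 - 4)*(-181) = 10*(-181) = -1810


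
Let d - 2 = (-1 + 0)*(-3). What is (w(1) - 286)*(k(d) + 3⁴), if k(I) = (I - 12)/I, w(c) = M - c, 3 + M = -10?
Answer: -23880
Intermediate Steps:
M = -13 (M = -3 - 10 = -13)
d = 5 (d = 2 + (-1 + 0)*(-3) = 2 - 1*(-3) = 2 + 3 = 5)
w(c) = -13 - c
k(I) = (-12 + I)/I
(w(1) - 286)*(k(d) + 3⁴) = ((-13 - 1*1) - 286)*((-12 + 5)/5 + 3⁴) = ((-13 - 1) - 286)*((⅕)*(-7) + 81) = (-14 - 286)*(-7/5 + 81) = -300*398/5 = -23880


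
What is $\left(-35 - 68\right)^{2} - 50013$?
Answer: $-39404$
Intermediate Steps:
$\left(-35 - 68\right)^{2} - 50013 = \left(-103\right)^{2} - 50013 = 10609 - 50013 = -39404$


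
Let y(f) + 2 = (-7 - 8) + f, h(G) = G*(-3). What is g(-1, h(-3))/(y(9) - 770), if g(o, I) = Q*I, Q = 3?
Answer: -27/778 ≈ -0.034704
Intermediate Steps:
h(G) = -3*G
g(o, I) = 3*I
y(f) = -17 + f (y(f) = -2 + ((-7 - 8) + f) = -2 + (-15 + f) = -17 + f)
g(-1, h(-3))/(y(9) - 770) = (3*(-3*(-3)))/((-17 + 9) - 770) = (3*9)/(-8 - 770) = 27/(-778) = -1/778*27 = -27/778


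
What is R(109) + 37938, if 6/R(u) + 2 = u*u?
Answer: 450665508/11879 ≈ 37938.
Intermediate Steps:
R(u) = 6/(-2 + u²) (R(u) = 6/(-2 + u*u) = 6/(-2 + u²))
R(109) + 37938 = 6/(-2 + 109²) + 37938 = 6/(-2 + 11881) + 37938 = 6/11879 + 37938 = 450665508/11879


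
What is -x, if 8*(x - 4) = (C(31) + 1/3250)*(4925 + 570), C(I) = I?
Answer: -110746149/5200 ≈ -21297.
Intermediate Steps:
x = 110746149/5200 (x = 4 + ((31 + 1/3250)*(4925 + 570))/8 = 4 + ((31 + 1/3250)*5495)/8 = 4 + ((100751/3250)*5495)/8 = 4 + (⅛)*(110725349/650) = 4 + 110725349/5200 = 110746149/5200 ≈ 21297.)
-x = -1*110746149/5200 = -110746149/5200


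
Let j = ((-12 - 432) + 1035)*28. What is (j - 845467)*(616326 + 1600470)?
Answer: -1837544323524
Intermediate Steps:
j = 16548 (j = (-444 + 1035)*28 = 591*28 = 16548)
(j - 845467)*(616326 + 1600470) = (16548 - 845467)*(616326 + 1600470) = -828919*2216796 = -1837544323524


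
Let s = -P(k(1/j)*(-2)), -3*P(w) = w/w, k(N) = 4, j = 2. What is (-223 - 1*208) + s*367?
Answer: -926/3 ≈ -308.67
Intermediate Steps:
P(w) = -1/3 (P(w) = -w/(3*w) = -1/3*1 = -1/3)
s = 1/3 (s = -1*(-1/3) = 1/3 ≈ 0.33333)
(-223 - 1*208) + s*367 = (-223 - 1*208) + (1/3)*367 = (-223 - 208) + 367/3 = -431 + 367/3 = -926/3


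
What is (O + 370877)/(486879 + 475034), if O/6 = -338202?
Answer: -1658335/961913 ≈ -1.7240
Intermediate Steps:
O = -2029212 (O = 6*(-338202) = -2029212)
(O + 370877)/(486879 + 475034) = (-2029212 + 370877)/(486879 + 475034) = -1658335/961913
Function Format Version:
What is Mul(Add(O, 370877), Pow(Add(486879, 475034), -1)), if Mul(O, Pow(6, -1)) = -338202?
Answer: Rational(-1658335, 961913) ≈ -1.7240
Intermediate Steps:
O = -2029212 (O = Mul(6, -338202) = -2029212)
Mul(Add(O, 370877), Pow(Add(486879, 475034), -1)) = Mul(Add(-2029212, 370877), Pow(Add(486879, 475034), -1)) = Mul(-1658335, Pow(961913, -1)) = Mul(-1658335, Rational(1, 961913)) = Rational(-1658335, 961913)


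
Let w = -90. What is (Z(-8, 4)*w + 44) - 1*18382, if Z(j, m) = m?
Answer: -18698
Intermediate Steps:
(Z(-8, 4)*w + 44) - 1*18382 = (4*(-90) + 44) - 1*18382 = (-360 + 44) - 18382 = -316 - 18382 = -18698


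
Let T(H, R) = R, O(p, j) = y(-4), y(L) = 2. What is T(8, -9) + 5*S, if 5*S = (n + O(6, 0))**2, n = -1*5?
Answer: 0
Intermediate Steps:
O(p, j) = 2
n = -5
S = 9/5 (S = (-5 + 2)**2/5 = (1/5)*(-3)**2 = (1/5)*9 = 9/5 ≈ 1.8000)
T(8, -9) + 5*S = -9 + 5*(9/5) = -9 + 9 = 0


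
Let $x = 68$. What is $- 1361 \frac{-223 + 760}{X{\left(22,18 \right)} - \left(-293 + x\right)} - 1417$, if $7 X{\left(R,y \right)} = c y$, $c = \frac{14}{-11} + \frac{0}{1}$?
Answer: $- \frac{3831830}{813} \approx -4713.2$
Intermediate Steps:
$c = - \frac{14}{11}$ ($c = 14 \left(- \frac{1}{11}\right) + 0 \cdot 1 = - \frac{14}{11} + 0 = - \frac{14}{11} \approx -1.2727$)
$X{\left(R,y \right)} = - \frac{2 y}{11}$ ($X{\left(R,y \right)} = \frac{\left(- \frac{14}{11}\right) y}{7} = - \frac{2 y}{11}$)
$- 1361 \frac{-223 + 760}{X{\left(22,18 \right)} - \left(-293 + x\right)} - 1417 = - 1361 \frac{-223 + 760}{\left(- \frac{2}{11}\right) 18 + \left(293 - 68\right)} - 1417 = - 1361 \frac{537}{- \frac{36}{11} + \left(293 - 68\right)} - 1417 = - 1361 \frac{537}{- \frac{36}{11} + 225} - 1417 = - 1361 \frac{537}{\frac{2439}{11}} - 1417 = - 1361 \cdot 537 \cdot \frac{11}{2439} - 1417 = \left(-1361\right) \frac{1969}{813} - 1417 = - \frac{2679809}{813} - 1417 = - \frac{3831830}{813}$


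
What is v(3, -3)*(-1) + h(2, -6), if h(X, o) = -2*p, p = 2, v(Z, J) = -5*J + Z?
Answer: -22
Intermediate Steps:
v(Z, J) = Z - 5*J
h(X, o) = -4 (h(X, o) = -2*2 = -4)
v(3, -3)*(-1) + h(2, -6) = (3 - 5*(-3))*(-1) - 4 = (3 + 15)*(-1) - 4 = 18*(-1) - 4 = -18 - 4 = -22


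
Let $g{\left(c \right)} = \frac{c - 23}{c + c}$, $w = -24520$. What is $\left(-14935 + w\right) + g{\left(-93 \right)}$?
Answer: $- \frac{3669257}{93} \approx -39454.0$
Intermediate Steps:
$g{\left(c \right)} = \frac{-23 + c}{2 c}$
$\left(-14935 + w\right) + g{\left(-93 \right)} = \left(-14935 - 24520\right) + \frac{-23 - 93}{2 \left(-93\right)} = -39455 + \frac{1}{2} \left(- \frac{1}{93}\right) \left(-116\right) = -39455 + \frac{58}{93} = - \frac{3669257}{93}$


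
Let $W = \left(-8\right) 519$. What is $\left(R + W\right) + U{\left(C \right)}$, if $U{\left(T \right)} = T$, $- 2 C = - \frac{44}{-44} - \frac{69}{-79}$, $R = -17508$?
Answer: $- \frac{1711214}{79} \approx -21661.0$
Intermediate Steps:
$C = - \frac{74}{79}$ ($C = - \frac{- \frac{44}{-44} - \frac{69}{-79}}{2} = - \frac{\left(-44\right) \left(- \frac{1}{44}\right) - - \frac{69}{79}}{2} = - \frac{1 + \frac{69}{79}}{2} = \left(- \frac{1}{2}\right) \frac{148}{79} = - \frac{74}{79} \approx -0.93671$)
$W = -4152$
$\left(R + W\right) + U{\left(C \right)} = \left(-17508 - 4152\right) - \frac{74}{79} = -21660 - \frac{74}{79} = - \frac{1711214}{79}$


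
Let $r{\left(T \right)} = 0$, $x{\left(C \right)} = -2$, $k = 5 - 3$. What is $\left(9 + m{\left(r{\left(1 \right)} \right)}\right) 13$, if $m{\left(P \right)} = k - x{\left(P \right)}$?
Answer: $169$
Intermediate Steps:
$k = 2$
$m{\left(P \right)} = 4$ ($m{\left(P \right)} = 2 - -2 = 2 + 2 = 4$)
$\left(9 + m{\left(r{\left(1 \right)} \right)}\right) 13 = \left(9 + 4\right) 13 = 13 \cdot 13 = 169$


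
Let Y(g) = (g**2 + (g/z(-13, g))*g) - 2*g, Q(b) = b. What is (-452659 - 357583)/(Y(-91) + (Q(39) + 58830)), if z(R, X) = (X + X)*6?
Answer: -9722904/807893 ≈ -12.035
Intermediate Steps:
z(R, X) = 12*X (z(R, X) = (2*X)*6 = 12*X)
Y(g) = g**2 - 23*g/12 (Y(g) = (g**2 + (g/((12*g)))*g) - 2*g = (g**2 + (g*(1/(12*g)))*g) - 2*g = (g**2 + g/12) - 2*g = g**2 - 23*g/12)
(-452659 - 357583)/(Y(-91) + (Q(39) + 58830)) = (-452659 - 357583)/((1/12)*(-91)*(-23 + 12*(-91)) + (39 + 58830)) = -810242/((1/12)*(-91)*(-23 - 1092) + 58869) = -810242/((1/12)*(-91)*(-1115) + 58869) = -810242/(101465/12 + 58869) = -810242/807893/12 = -810242*12/807893 = -9722904/807893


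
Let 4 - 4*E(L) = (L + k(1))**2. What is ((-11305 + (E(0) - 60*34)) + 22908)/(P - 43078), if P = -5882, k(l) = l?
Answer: -7651/39168 ≈ -0.19534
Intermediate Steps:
E(L) = 1 - (1 + L)**2/4 (E(L) = 1 - (L + 1)**2/4 = 1 - (1 + L)**2/4)
((-11305 + (E(0) - 60*34)) + 22908)/(P - 43078) = ((-11305 + ((1 - (1 + 0)**2/4) - 60*34)) + 22908)/(-5882 - 43078) = ((-11305 + ((1 - 1/4*1**2) - 10*204)) + 22908)/(-48960) = ((-11305 + ((1 - 1/4*1) - 2040)) + 22908)*(-1/48960) = ((-11305 + ((1 - 1/4) - 2040)) + 22908)*(-1/48960) = ((-11305 + (3/4 - 2040)) + 22908)*(-1/48960) = ((-11305 - 8157/4) + 22908)*(-1/48960) = (-53377/4 + 22908)*(-1/48960) = (38255/4)*(-1/48960) = -7651/39168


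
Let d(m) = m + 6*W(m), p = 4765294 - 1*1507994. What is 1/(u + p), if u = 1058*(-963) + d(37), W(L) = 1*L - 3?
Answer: 1/2238687 ≈ 4.4669e-7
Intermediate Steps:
W(L) = -3 + L (W(L) = L - 3 = -3 + L)
p = 3257300 (p = 4765294 - 1507994 = 3257300)
d(m) = -18 + 7*m (d(m) = m + 6*(-3 + m) = m + (-18 + 6*m) = -18 + 7*m)
u = -1018613 (u = 1058*(-963) + (-18 + 7*37) = -1018854 + (-18 + 259) = -1018854 + 241 = -1018613)
1/(u + p) = 1/(-1018613 + 3257300) = 1/2238687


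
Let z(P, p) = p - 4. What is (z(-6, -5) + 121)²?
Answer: 12544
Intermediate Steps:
z(P, p) = -4 + p
(z(-6, -5) + 121)² = ((-4 - 5) + 121)² = (-9 + 121)² = 112² = 12544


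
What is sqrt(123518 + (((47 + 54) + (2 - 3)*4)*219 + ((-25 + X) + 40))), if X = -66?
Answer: sqrt(144710) ≈ 380.41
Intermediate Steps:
sqrt(123518 + (((47 + 54) + (2 - 3)*4)*219 + ((-25 + X) + 40))) = sqrt(123518 + (((47 + 54) + (2 - 3)*4)*219 + ((-25 - 66) + 40))) = sqrt(123518 + ((101 - 1*4)*219 + (-91 + 40))) = sqrt(123518 + ((101 - 4)*219 - 51)) = sqrt(123518 + (97*219 - 51)) = sqrt(123518 + (21243 - 51)) = sqrt(123518 + 21192) = sqrt(144710)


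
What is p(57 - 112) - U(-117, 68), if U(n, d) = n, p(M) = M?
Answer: 62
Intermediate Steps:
p(57 - 112) - U(-117, 68) = (57 - 112) - 1*(-117) = -55 + 117 = 62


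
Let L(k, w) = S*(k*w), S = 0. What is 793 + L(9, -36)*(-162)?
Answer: 793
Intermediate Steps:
L(k, w) = 0 (L(k, w) = 0*(k*w) = 0)
793 + L(9, -36)*(-162) = 793 + 0*(-162) = 793 + 0 = 793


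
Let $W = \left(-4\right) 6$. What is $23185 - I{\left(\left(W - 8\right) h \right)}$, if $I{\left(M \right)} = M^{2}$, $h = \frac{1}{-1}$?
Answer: $22161$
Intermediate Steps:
$h = -1$
$W = -24$
$23185 - I{\left(\left(W - 8\right) h \right)} = 23185 - \left(\left(-24 - 8\right) \left(-1\right)\right)^{2} = 23185 - \left(\left(-32\right) \left(-1\right)\right)^{2} = 23185 - 32^{2} = 23185 - 1024 = 22161$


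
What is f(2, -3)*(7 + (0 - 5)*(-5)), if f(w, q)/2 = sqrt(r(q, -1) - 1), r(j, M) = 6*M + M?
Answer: 128*I*sqrt(2) ≈ 181.02*I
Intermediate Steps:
r(j, M) = 7*M
f(w, q) = 4*I*sqrt(2) (f(w, q) = 2*sqrt(7*(-1) - 1) = 2*sqrt(-7 - 1) = 2*sqrt(-8) = 2*(2*I*sqrt(2)) = 4*I*sqrt(2))
f(2, -3)*(7 + (0 - 5)*(-5)) = (4*I*sqrt(2))*(7 + (0 - 5)*(-5)) = (4*I*sqrt(2))*(7 - 5*(-5)) = (4*I*sqrt(2))*(7 + 25) = (4*I*sqrt(2))*32 = 128*I*sqrt(2)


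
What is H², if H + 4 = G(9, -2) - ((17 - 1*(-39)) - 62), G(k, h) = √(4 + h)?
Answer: (2 + √2)² ≈ 11.657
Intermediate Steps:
H = 2 + √2 (H = -4 + (√(4 - 2) - ((17 - 1*(-39)) - 62)) = -4 + (√2 - ((17 + 39) - 62)) = -4 + (√2 - (56 - 62)) = -4 + (√2 - 1*(-6)) = -4 + (√2 + 6) = -4 + (6 + √2) = 2 + √2 ≈ 3.4142)
H² = (2 + √2)²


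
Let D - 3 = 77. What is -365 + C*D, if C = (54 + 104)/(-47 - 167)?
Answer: -45375/107 ≈ -424.07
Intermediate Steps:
C = -79/107 (C = 158/(-214) = 158*(-1/214) = -79/107 ≈ -0.73832)
D = 80 (D = 3 + 77 = 80)
-365 + C*D = -365 - 79/107*80 = -365 - 6320/107 = -45375/107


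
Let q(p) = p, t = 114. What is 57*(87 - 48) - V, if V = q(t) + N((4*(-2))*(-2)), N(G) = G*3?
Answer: 2061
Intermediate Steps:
N(G) = 3*G
V = 162 (V = 114 + 3*((4*(-2))*(-2)) = 114 + 3*(-8*(-2)) = 114 + 3*16 = 114 + 48 = 162)
57*(87 - 48) - V = 57*(87 - 48) - 1*162 = 57*39 - 162 = 2223 - 162 = 2061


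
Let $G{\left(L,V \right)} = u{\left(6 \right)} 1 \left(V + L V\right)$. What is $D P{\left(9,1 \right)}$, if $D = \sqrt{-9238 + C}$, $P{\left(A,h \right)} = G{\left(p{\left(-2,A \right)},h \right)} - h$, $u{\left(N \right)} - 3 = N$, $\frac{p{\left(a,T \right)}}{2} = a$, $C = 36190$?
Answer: $- 56 \sqrt{6738} \approx -4596.8$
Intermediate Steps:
$p{\left(a,T \right)} = 2 a$
$u{\left(N \right)} = 3 + N$
$G{\left(L,V \right)} = 9 V + 9 L V$ ($G{\left(L,V \right)} = \left(3 + 6\right) 1 \left(V + L V\right) = 9 \cdot 1 \left(V + L V\right) = 9 \left(V + L V\right) = 9 V + 9 L V$)
$P{\left(A,h \right)} = - 28 h$ ($P{\left(A,h \right)} = 9 h \left(1 + 2 \left(-2\right)\right) - h = 9 h \left(1 - 4\right) - h = 9 h \left(-3\right) - h = - 27 h - h = - 28 h$)
$D = 2 \sqrt{6738}$ ($D = \sqrt{-9238 + 36190} = \sqrt{26952} = 2 \sqrt{6738} \approx 164.17$)
$D P{\left(9,1 \right)} = 2 \sqrt{6738} \left(\left(-28\right) 1\right) = 2 \sqrt{6738} \left(-28\right) = - 56 \sqrt{6738}$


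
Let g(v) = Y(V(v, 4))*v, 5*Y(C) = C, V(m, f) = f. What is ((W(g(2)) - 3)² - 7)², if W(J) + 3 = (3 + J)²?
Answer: 19395018756/390625 ≈ 49651.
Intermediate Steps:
Y(C) = C/5
g(v) = 4*v/5 (g(v) = ((⅕)*4)*v = 4*v/5)
W(J) = -3 + (3 + J)²
((W(g(2)) - 3)² - 7)² = (((-3 + (3 + (⅘)*2)²) - 3)² - 7)² = (((-3 + (3 + 8/5)²) - 3)² - 7)² = (((-3 + (23/5)²) - 3)² - 7)² = (((-3 + 529/25) - 3)² - 7)² = ((454/25 - 3)² - 7)² = ((379/25)² - 7)² = (143641/625 - 7)² = (139266/625)² = 19395018756/390625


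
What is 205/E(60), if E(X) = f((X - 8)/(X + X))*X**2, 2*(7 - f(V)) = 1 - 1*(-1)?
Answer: 41/4320 ≈ 0.0094907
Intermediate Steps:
f(V) = 6 (f(V) = 7 - (1 - 1*(-1))/2 = 7 - (1 + 1)/2 = 7 - 1/2*2 = 7 - 1 = 6)
E(X) = 6*X**2
205/E(60) = 205/((6*60**2)) = 205/((6*3600)) = 205/21600 = 205*(1/21600) = 41/4320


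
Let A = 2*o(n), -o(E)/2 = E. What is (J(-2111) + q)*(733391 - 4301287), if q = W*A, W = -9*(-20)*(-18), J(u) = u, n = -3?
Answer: 146251624936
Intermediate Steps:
W = -3240 (W = 180*(-18) = -3240)
o(E) = -2*E
A = 12 (A = 2*(-2*(-3)) = 2*6 = 12)
q = -38880 (q = -3240*12 = -38880)
(J(-2111) + q)*(733391 - 4301287) = (-2111 - 38880)*(733391 - 4301287) = -40991*(-3567896) = 146251624936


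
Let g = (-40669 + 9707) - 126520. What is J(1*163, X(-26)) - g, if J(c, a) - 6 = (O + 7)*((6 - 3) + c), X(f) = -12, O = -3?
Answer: 158152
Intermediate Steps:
J(c, a) = 18 + 4*c (J(c, a) = 6 + (-3 + 7)*((6 - 3) + c) = 6 + 4*(3 + c) = 6 + (12 + 4*c) = 18 + 4*c)
g = -157482 (g = -30962 - 126520 = -157482)
J(1*163, X(-26)) - g = (18 + 4*(1*163)) - 1*(-157482) = (18 + 4*163) + 157482 = (18 + 652) + 157482 = 670 + 157482 = 158152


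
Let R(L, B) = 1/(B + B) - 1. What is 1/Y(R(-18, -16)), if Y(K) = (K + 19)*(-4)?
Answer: -8/575 ≈ -0.013913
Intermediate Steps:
R(L, B) = -1 + 1/(2*B) (R(L, B) = 1/(2*B) - 1 = -1 + 1/(2*B))
Y(K) = -76 - 4*K (Y(K) = (19 + K)*(-4) = -76 - 4*K)
1/Y(R(-18, -16)) = 1/(-76 - 4*(1/2 - 1*(-16))/(-16)) = 1/(-76 - (-1)*(1/2 + 16)/4) = 1/(-76 - (-1)*33/(4*2)) = 1/(-76 - 4*(-33/32)) = 1/(-76 + 33/8) = 1/(-575/8) = -8/575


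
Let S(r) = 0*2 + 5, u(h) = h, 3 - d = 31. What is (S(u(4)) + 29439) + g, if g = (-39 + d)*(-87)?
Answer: 35273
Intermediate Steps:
d = -28 (d = 3 - 1*31 = 3 - 31 = -28)
S(r) = 5 (S(r) = 0 + 5 = 5)
g = 5829 (g = (-39 - 28)*(-87) = -67*(-87) = 5829)
(S(u(4)) + 29439) + g = (5 + 29439) + 5829 = 29444 + 5829 = 35273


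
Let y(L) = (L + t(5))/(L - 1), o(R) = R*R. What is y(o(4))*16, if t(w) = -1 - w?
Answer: 32/3 ≈ 10.667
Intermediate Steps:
o(R) = R²
y(L) = (-6 + L)/(-1 + L) (y(L) = (L + (-1 - 1*5))/(L - 1) = (L + (-1 - 5))/(-1 + L) = (L - 6)/(-1 + L) = (-6 + L)/(-1 + L))
y(o(4))*16 = ((-6 + 4²)/(-1 + 4²))*16 = ((-6 + 16)/(-1 + 16))*16 = (10/15)*16 = ((1/15)*10)*16 = (⅔)*16 = 32/3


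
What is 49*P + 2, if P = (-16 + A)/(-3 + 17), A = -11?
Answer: -185/2 ≈ -92.500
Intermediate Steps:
P = -27/14 (P = (-16 - 11)/(-3 + 17) = -27/14 ≈ -1.9286)
49*P + 2 = 49*(-27/14) + 2 = -189/2 + 2 = -185/2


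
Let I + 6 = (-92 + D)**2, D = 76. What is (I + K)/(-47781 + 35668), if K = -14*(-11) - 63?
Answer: -341/12113 ≈ -0.028152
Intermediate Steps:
K = 91 (K = 154 - 63 = 91)
I = 250 (I = -6 + (-92 + 76)**2 = -6 + (-16)**2 = -6 + 256 = 250)
(I + K)/(-47781 + 35668) = (250 + 91)/(-47781 + 35668) = 341/(-12113) = 341*(-1/12113) = -341/12113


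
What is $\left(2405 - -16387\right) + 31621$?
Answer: $50413$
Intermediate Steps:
$\left(2405 - -16387\right) + 31621 = \left(2405 + 16387\right) + 31621 = 18792 + 31621 = 50413$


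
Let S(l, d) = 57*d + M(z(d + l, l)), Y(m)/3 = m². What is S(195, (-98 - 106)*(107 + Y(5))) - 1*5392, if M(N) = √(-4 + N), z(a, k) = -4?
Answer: -2121688 + 2*I*√2 ≈ -2.1217e+6 + 2.8284*I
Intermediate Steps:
Y(m) = 3*m²
S(l, d) = 57*d + 2*I*√2 (S(l, d) = 57*d + √(-4 - 4) = 57*d + √(-8) = 57*d + 2*I*√2)
S(195, (-98 - 106)*(107 + Y(5))) - 1*5392 = (57*((-98 - 106)*(107 + 3*5²)) + 2*I*√2) - 1*5392 = (57*(-204*(107 + 3*25)) + 2*I*√2) - 5392 = (57*(-204*(107 + 75)) + 2*I*√2) - 5392 = (57*(-204*182) + 2*I*√2) - 5392 = (57*(-37128) + 2*I*√2) - 5392 = (-2116296 + 2*I*√2) - 5392 = -2121688 + 2*I*√2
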